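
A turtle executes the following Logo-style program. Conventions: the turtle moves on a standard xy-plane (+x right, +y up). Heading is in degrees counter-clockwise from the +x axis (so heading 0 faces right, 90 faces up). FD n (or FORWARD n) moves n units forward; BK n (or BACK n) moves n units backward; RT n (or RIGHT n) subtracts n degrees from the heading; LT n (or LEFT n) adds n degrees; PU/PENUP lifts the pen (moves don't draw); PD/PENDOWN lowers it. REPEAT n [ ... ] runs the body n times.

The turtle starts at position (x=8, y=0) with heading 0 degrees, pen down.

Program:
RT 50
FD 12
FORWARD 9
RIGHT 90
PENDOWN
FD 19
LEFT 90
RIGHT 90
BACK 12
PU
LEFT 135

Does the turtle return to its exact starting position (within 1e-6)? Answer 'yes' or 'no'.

Answer: no

Derivation:
Executing turtle program step by step:
Start: pos=(8,0), heading=0, pen down
RT 50: heading 0 -> 310
FD 12: (8,0) -> (15.713,-9.193) [heading=310, draw]
FD 9: (15.713,-9.193) -> (21.499,-16.087) [heading=310, draw]
RT 90: heading 310 -> 220
PD: pen down
FD 19: (21.499,-16.087) -> (6.944,-28.3) [heading=220, draw]
LT 90: heading 220 -> 310
RT 90: heading 310 -> 220
BK 12: (6.944,-28.3) -> (16.136,-20.586) [heading=220, draw]
PU: pen up
LT 135: heading 220 -> 355
Final: pos=(16.136,-20.586), heading=355, 4 segment(s) drawn

Start position: (8, 0)
Final position: (16.136, -20.586)
Distance = 22.136; >= 1e-6 -> NOT closed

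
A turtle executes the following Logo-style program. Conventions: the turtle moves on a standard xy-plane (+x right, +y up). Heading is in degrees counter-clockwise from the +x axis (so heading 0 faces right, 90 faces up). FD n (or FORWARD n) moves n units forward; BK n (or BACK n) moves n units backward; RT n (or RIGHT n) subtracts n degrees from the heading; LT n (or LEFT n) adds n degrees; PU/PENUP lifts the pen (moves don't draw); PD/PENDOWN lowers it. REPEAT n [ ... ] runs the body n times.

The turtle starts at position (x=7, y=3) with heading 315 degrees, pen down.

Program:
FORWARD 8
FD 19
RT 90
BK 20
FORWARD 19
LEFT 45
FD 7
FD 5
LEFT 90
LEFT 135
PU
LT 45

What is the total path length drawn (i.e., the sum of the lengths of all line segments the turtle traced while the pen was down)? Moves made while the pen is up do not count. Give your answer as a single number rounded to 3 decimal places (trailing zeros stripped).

Answer: 78

Derivation:
Executing turtle program step by step:
Start: pos=(7,3), heading=315, pen down
FD 8: (7,3) -> (12.657,-2.657) [heading=315, draw]
FD 19: (12.657,-2.657) -> (26.092,-16.092) [heading=315, draw]
RT 90: heading 315 -> 225
BK 20: (26.092,-16.092) -> (40.234,-1.95) [heading=225, draw]
FD 19: (40.234,-1.95) -> (26.799,-15.385) [heading=225, draw]
LT 45: heading 225 -> 270
FD 7: (26.799,-15.385) -> (26.799,-22.385) [heading=270, draw]
FD 5: (26.799,-22.385) -> (26.799,-27.385) [heading=270, draw]
LT 90: heading 270 -> 0
LT 135: heading 0 -> 135
PU: pen up
LT 45: heading 135 -> 180
Final: pos=(26.799,-27.385), heading=180, 6 segment(s) drawn

Segment lengths:
  seg 1: (7,3) -> (12.657,-2.657), length = 8
  seg 2: (12.657,-2.657) -> (26.092,-16.092), length = 19
  seg 3: (26.092,-16.092) -> (40.234,-1.95), length = 20
  seg 4: (40.234,-1.95) -> (26.799,-15.385), length = 19
  seg 5: (26.799,-15.385) -> (26.799,-22.385), length = 7
  seg 6: (26.799,-22.385) -> (26.799,-27.385), length = 5
Total = 78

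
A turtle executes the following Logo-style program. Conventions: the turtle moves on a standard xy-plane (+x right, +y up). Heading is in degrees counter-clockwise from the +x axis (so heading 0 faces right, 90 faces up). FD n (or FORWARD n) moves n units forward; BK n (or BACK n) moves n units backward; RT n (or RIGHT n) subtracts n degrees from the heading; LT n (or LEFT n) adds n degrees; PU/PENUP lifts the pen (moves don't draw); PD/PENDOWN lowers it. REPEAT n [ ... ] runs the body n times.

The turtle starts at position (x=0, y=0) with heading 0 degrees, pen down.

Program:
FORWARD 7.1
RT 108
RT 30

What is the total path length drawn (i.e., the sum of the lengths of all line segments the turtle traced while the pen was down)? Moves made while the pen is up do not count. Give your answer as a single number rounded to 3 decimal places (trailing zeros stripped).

Executing turtle program step by step:
Start: pos=(0,0), heading=0, pen down
FD 7.1: (0,0) -> (7.1,0) [heading=0, draw]
RT 108: heading 0 -> 252
RT 30: heading 252 -> 222
Final: pos=(7.1,0), heading=222, 1 segment(s) drawn

Segment lengths:
  seg 1: (0,0) -> (7.1,0), length = 7.1
Total = 7.1

Answer: 7.1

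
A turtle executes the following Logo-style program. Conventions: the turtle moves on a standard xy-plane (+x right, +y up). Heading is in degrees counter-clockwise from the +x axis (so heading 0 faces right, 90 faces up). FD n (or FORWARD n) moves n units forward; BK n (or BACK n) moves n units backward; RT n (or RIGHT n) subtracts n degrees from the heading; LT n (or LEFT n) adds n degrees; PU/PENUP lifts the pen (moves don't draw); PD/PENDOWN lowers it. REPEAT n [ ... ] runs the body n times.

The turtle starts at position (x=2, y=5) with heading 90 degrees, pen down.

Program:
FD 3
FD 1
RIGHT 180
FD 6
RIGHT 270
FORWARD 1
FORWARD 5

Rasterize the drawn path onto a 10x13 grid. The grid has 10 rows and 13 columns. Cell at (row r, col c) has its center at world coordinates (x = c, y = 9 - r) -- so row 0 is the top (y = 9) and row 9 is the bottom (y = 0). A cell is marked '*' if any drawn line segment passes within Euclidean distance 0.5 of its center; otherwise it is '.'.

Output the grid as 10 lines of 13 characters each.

Answer: ..*..........
..*..........
..*..........
..*..........
..*..........
..*..........
..*******....
.............
.............
.............

Derivation:
Segment 0: (2,5) -> (2,8)
Segment 1: (2,8) -> (2,9)
Segment 2: (2,9) -> (2,3)
Segment 3: (2,3) -> (3,3)
Segment 4: (3,3) -> (8,3)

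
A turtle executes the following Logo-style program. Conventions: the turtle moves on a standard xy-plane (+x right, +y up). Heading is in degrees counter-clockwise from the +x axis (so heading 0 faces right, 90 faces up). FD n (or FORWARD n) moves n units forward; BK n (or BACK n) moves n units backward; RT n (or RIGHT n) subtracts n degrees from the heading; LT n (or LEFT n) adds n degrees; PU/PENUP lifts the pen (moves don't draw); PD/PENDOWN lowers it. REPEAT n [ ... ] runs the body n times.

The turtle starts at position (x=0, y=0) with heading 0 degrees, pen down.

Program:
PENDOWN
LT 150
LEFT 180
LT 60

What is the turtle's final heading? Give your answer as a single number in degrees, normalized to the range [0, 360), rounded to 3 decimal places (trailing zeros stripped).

Executing turtle program step by step:
Start: pos=(0,0), heading=0, pen down
PD: pen down
LT 150: heading 0 -> 150
LT 180: heading 150 -> 330
LT 60: heading 330 -> 30
Final: pos=(0,0), heading=30, 0 segment(s) drawn

Answer: 30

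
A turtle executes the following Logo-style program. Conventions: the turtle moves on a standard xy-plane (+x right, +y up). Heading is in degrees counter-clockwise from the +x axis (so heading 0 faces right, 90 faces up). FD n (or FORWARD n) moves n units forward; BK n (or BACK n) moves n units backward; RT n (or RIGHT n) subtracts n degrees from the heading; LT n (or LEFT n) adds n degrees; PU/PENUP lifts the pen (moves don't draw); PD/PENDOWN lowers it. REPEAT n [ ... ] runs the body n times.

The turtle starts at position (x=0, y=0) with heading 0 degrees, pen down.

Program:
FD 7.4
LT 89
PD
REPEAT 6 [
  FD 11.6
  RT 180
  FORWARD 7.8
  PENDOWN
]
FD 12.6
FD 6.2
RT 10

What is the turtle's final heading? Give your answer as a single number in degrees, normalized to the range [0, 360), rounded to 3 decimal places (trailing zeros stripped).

Answer: 79

Derivation:
Executing turtle program step by step:
Start: pos=(0,0), heading=0, pen down
FD 7.4: (0,0) -> (7.4,0) [heading=0, draw]
LT 89: heading 0 -> 89
PD: pen down
REPEAT 6 [
  -- iteration 1/6 --
  FD 11.6: (7.4,0) -> (7.602,11.598) [heading=89, draw]
  RT 180: heading 89 -> 269
  FD 7.8: (7.602,11.598) -> (7.466,3.799) [heading=269, draw]
  PD: pen down
  -- iteration 2/6 --
  FD 11.6: (7.466,3.799) -> (7.264,-7.799) [heading=269, draw]
  RT 180: heading 269 -> 89
  FD 7.8: (7.264,-7.799) -> (7.4,0) [heading=89, draw]
  PD: pen down
  -- iteration 3/6 --
  FD 11.6: (7.4,0) -> (7.602,11.598) [heading=89, draw]
  RT 180: heading 89 -> 269
  FD 7.8: (7.602,11.598) -> (7.466,3.799) [heading=269, draw]
  PD: pen down
  -- iteration 4/6 --
  FD 11.6: (7.466,3.799) -> (7.264,-7.799) [heading=269, draw]
  RT 180: heading 269 -> 89
  FD 7.8: (7.264,-7.799) -> (7.4,0) [heading=89, draw]
  PD: pen down
  -- iteration 5/6 --
  FD 11.6: (7.4,0) -> (7.602,11.598) [heading=89, draw]
  RT 180: heading 89 -> 269
  FD 7.8: (7.602,11.598) -> (7.466,3.799) [heading=269, draw]
  PD: pen down
  -- iteration 6/6 --
  FD 11.6: (7.466,3.799) -> (7.264,-7.799) [heading=269, draw]
  RT 180: heading 269 -> 89
  FD 7.8: (7.264,-7.799) -> (7.4,0) [heading=89, draw]
  PD: pen down
]
FD 12.6: (7.4,0) -> (7.62,12.598) [heading=89, draw]
FD 6.2: (7.62,12.598) -> (7.728,18.797) [heading=89, draw]
RT 10: heading 89 -> 79
Final: pos=(7.728,18.797), heading=79, 15 segment(s) drawn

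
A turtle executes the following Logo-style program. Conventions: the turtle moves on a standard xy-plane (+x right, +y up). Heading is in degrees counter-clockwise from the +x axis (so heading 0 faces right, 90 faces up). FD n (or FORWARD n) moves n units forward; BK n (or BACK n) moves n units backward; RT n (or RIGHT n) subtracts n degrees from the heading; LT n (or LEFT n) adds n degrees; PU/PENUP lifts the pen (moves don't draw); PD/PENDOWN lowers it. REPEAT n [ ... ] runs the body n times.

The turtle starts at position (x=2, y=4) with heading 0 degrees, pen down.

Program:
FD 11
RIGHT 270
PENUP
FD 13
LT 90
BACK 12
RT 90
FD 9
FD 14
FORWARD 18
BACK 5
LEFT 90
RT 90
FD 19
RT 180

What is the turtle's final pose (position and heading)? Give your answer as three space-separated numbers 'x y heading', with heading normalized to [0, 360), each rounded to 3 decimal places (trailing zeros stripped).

Executing turtle program step by step:
Start: pos=(2,4), heading=0, pen down
FD 11: (2,4) -> (13,4) [heading=0, draw]
RT 270: heading 0 -> 90
PU: pen up
FD 13: (13,4) -> (13,17) [heading=90, move]
LT 90: heading 90 -> 180
BK 12: (13,17) -> (25,17) [heading=180, move]
RT 90: heading 180 -> 90
FD 9: (25,17) -> (25,26) [heading=90, move]
FD 14: (25,26) -> (25,40) [heading=90, move]
FD 18: (25,40) -> (25,58) [heading=90, move]
BK 5: (25,58) -> (25,53) [heading=90, move]
LT 90: heading 90 -> 180
RT 90: heading 180 -> 90
FD 19: (25,53) -> (25,72) [heading=90, move]
RT 180: heading 90 -> 270
Final: pos=(25,72), heading=270, 1 segment(s) drawn

Answer: 25 72 270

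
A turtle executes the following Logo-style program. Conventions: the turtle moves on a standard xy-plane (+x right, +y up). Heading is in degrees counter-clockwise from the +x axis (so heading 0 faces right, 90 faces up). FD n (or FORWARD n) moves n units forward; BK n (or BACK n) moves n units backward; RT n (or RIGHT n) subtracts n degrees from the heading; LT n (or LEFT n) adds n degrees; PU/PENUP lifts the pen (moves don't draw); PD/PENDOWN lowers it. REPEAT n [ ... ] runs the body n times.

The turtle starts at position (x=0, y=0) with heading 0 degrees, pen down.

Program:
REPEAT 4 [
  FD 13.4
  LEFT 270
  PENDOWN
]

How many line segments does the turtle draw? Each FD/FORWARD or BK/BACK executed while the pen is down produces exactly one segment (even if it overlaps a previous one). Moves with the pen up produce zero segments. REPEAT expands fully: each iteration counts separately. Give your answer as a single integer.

Executing turtle program step by step:
Start: pos=(0,0), heading=0, pen down
REPEAT 4 [
  -- iteration 1/4 --
  FD 13.4: (0,0) -> (13.4,0) [heading=0, draw]
  LT 270: heading 0 -> 270
  PD: pen down
  -- iteration 2/4 --
  FD 13.4: (13.4,0) -> (13.4,-13.4) [heading=270, draw]
  LT 270: heading 270 -> 180
  PD: pen down
  -- iteration 3/4 --
  FD 13.4: (13.4,-13.4) -> (0,-13.4) [heading=180, draw]
  LT 270: heading 180 -> 90
  PD: pen down
  -- iteration 4/4 --
  FD 13.4: (0,-13.4) -> (0,0) [heading=90, draw]
  LT 270: heading 90 -> 0
  PD: pen down
]
Final: pos=(0,0), heading=0, 4 segment(s) drawn
Segments drawn: 4

Answer: 4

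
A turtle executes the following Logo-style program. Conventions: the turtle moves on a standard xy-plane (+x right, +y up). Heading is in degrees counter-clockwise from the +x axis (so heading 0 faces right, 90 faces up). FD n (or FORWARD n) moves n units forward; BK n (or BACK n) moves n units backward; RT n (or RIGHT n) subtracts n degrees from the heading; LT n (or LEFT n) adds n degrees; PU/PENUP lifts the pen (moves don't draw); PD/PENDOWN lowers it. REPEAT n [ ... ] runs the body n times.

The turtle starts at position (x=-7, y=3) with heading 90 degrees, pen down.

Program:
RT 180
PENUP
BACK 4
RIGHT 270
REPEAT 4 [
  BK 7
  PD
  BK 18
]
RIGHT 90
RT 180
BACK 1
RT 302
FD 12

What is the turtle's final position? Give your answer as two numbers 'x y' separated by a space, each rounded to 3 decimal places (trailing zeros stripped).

Answer: -117.177 12.359

Derivation:
Executing turtle program step by step:
Start: pos=(-7,3), heading=90, pen down
RT 180: heading 90 -> 270
PU: pen up
BK 4: (-7,3) -> (-7,7) [heading=270, move]
RT 270: heading 270 -> 0
REPEAT 4 [
  -- iteration 1/4 --
  BK 7: (-7,7) -> (-14,7) [heading=0, move]
  PD: pen down
  BK 18: (-14,7) -> (-32,7) [heading=0, draw]
  -- iteration 2/4 --
  BK 7: (-32,7) -> (-39,7) [heading=0, draw]
  PD: pen down
  BK 18: (-39,7) -> (-57,7) [heading=0, draw]
  -- iteration 3/4 --
  BK 7: (-57,7) -> (-64,7) [heading=0, draw]
  PD: pen down
  BK 18: (-64,7) -> (-82,7) [heading=0, draw]
  -- iteration 4/4 --
  BK 7: (-82,7) -> (-89,7) [heading=0, draw]
  PD: pen down
  BK 18: (-89,7) -> (-107,7) [heading=0, draw]
]
RT 90: heading 0 -> 270
RT 180: heading 270 -> 90
BK 1: (-107,7) -> (-107,6) [heading=90, draw]
RT 302: heading 90 -> 148
FD 12: (-107,6) -> (-117.177,12.359) [heading=148, draw]
Final: pos=(-117.177,12.359), heading=148, 9 segment(s) drawn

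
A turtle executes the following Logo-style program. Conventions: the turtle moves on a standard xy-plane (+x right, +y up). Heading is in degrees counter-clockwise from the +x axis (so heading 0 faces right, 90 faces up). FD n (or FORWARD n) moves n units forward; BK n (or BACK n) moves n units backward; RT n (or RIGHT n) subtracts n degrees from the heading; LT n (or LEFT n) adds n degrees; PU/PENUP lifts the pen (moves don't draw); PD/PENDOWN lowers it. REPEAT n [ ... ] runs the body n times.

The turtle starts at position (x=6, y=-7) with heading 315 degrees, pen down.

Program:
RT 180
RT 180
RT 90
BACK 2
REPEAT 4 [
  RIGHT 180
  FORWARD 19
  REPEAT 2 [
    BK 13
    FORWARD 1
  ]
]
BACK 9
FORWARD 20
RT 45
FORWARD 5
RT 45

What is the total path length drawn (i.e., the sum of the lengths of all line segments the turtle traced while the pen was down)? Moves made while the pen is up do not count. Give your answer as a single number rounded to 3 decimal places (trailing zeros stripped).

Executing turtle program step by step:
Start: pos=(6,-7), heading=315, pen down
RT 180: heading 315 -> 135
RT 180: heading 135 -> 315
RT 90: heading 315 -> 225
BK 2: (6,-7) -> (7.414,-5.586) [heading=225, draw]
REPEAT 4 [
  -- iteration 1/4 --
  RT 180: heading 225 -> 45
  FD 19: (7.414,-5.586) -> (20.849,7.849) [heading=45, draw]
  REPEAT 2 [
    -- iteration 1/2 --
    BK 13: (20.849,7.849) -> (11.657,-1.343) [heading=45, draw]
    FD 1: (11.657,-1.343) -> (12.364,-0.636) [heading=45, draw]
    -- iteration 2/2 --
    BK 13: (12.364,-0.636) -> (3.172,-9.828) [heading=45, draw]
    FD 1: (3.172,-9.828) -> (3.879,-9.121) [heading=45, draw]
  ]
  -- iteration 2/4 --
  RT 180: heading 45 -> 225
  FD 19: (3.879,-9.121) -> (-9.556,-22.556) [heading=225, draw]
  REPEAT 2 [
    -- iteration 1/2 --
    BK 13: (-9.556,-22.556) -> (-0.364,-13.364) [heading=225, draw]
    FD 1: (-0.364,-13.364) -> (-1.071,-14.071) [heading=225, draw]
    -- iteration 2/2 --
    BK 13: (-1.071,-14.071) -> (8.121,-4.879) [heading=225, draw]
    FD 1: (8.121,-4.879) -> (7.414,-5.586) [heading=225, draw]
  ]
  -- iteration 3/4 --
  RT 180: heading 225 -> 45
  FD 19: (7.414,-5.586) -> (20.849,7.849) [heading=45, draw]
  REPEAT 2 [
    -- iteration 1/2 --
    BK 13: (20.849,7.849) -> (11.657,-1.343) [heading=45, draw]
    FD 1: (11.657,-1.343) -> (12.364,-0.636) [heading=45, draw]
    -- iteration 2/2 --
    BK 13: (12.364,-0.636) -> (3.172,-9.828) [heading=45, draw]
    FD 1: (3.172,-9.828) -> (3.879,-9.121) [heading=45, draw]
  ]
  -- iteration 4/4 --
  RT 180: heading 45 -> 225
  FD 19: (3.879,-9.121) -> (-9.556,-22.556) [heading=225, draw]
  REPEAT 2 [
    -- iteration 1/2 --
    BK 13: (-9.556,-22.556) -> (-0.364,-13.364) [heading=225, draw]
    FD 1: (-0.364,-13.364) -> (-1.071,-14.071) [heading=225, draw]
    -- iteration 2/2 --
    BK 13: (-1.071,-14.071) -> (8.121,-4.879) [heading=225, draw]
    FD 1: (8.121,-4.879) -> (7.414,-5.586) [heading=225, draw]
  ]
]
BK 9: (7.414,-5.586) -> (13.778,0.778) [heading=225, draw]
FD 20: (13.778,0.778) -> (-0.364,-13.364) [heading=225, draw]
RT 45: heading 225 -> 180
FD 5: (-0.364,-13.364) -> (-5.364,-13.364) [heading=180, draw]
RT 45: heading 180 -> 135
Final: pos=(-5.364,-13.364), heading=135, 24 segment(s) drawn

Segment lengths:
  seg 1: (6,-7) -> (7.414,-5.586), length = 2
  seg 2: (7.414,-5.586) -> (20.849,7.849), length = 19
  seg 3: (20.849,7.849) -> (11.657,-1.343), length = 13
  seg 4: (11.657,-1.343) -> (12.364,-0.636), length = 1
  seg 5: (12.364,-0.636) -> (3.172,-9.828), length = 13
  seg 6: (3.172,-9.828) -> (3.879,-9.121), length = 1
  seg 7: (3.879,-9.121) -> (-9.556,-22.556), length = 19
  seg 8: (-9.556,-22.556) -> (-0.364,-13.364), length = 13
  seg 9: (-0.364,-13.364) -> (-1.071,-14.071), length = 1
  seg 10: (-1.071,-14.071) -> (8.121,-4.879), length = 13
  seg 11: (8.121,-4.879) -> (7.414,-5.586), length = 1
  seg 12: (7.414,-5.586) -> (20.849,7.849), length = 19
  seg 13: (20.849,7.849) -> (11.657,-1.343), length = 13
  seg 14: (11.657,-1.343) -> (12.364,-0.636), length = 1
  seg 15: (12.364,-0.636) -> (3.172,-9.828), length = 13
  seg 16: (3.172,-9.828) -> (3.879,-9.121), length = 1
  seg 17: (3.879,-9.121) -> (-9.556,-22.556), length = 19
  seg 18: (-9.556,-22.556) -> (-0.364,-13.364), length = 13
  seg 19: (-0.364,-13.364) -> (-1.071,-14.071), length = 1
  seg 20: (-1.071,-14.071) -> (8.121,-4.879), length = 13
  seg 21: (8.121,-4.879) -> (7.414,-5.586), length = 1
  seg 22: (7.414,-5.586) -> (13.778,0.778), length = 9
  seg 23: (13.778,0.778) -> (-0.364,-13.364), length = 20
  seg 24: (-0.364,-13.364) -> (-5.364,-13.364), length = 5
Total = 224

Answer: 224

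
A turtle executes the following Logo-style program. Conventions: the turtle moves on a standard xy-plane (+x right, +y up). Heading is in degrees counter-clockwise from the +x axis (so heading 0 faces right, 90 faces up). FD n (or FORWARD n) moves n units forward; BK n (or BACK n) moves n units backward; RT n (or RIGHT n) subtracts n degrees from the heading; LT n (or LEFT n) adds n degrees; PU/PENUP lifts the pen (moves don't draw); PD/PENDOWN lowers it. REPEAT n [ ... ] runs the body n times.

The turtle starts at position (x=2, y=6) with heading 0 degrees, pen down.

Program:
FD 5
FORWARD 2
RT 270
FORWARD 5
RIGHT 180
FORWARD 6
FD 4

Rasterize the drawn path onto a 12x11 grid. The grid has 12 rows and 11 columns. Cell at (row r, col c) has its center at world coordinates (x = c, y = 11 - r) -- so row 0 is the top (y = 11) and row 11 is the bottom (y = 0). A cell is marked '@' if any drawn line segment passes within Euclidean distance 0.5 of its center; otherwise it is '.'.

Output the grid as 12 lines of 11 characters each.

Answer: .........@.
.........@.
.........@.
.........@.
.........@.
..@@@@@@@@.
.........@.
.........@.
.........@.
.........@.
.........@.
...........

Derivation:
Segment 0: (2,6) -> (7,6)
Segment 1: (7,6) -> (9,6)
Segment 2: (9,6) -> (9,11)
Segment 3: (9,11) -> (9,5)
Segment 4: (9,5) -> (9,1)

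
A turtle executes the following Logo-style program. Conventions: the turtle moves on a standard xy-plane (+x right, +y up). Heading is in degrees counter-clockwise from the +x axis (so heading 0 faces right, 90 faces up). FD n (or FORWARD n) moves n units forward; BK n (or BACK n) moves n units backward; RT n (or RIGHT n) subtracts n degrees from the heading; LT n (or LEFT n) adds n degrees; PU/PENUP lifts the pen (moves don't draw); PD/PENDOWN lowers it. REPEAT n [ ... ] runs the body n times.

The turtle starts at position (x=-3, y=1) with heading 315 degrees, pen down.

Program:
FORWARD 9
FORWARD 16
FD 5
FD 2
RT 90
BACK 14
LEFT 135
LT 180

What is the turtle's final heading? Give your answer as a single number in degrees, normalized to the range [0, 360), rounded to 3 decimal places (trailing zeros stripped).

Answer: 180

Derivation:
Executing turtle program step by step:
Start: pos=(-3,1), heading=315, pen down
FD 9: (-3,1) -> (3.364,-5.364) [heading=315, draw]
FD 16: (3.364,-5.364) -> (14.678,-16.678) [heading=315, draw]
FD 5: (14.678,-16.678) -> (18.213,-20.213) [heading=315, draw]
FD 2: (18.213,-20.213) -> (19.627,-21.627) [heading=315, draw]
RT 90: heading 315 -> 225
BK 14: (19.627,-21.627) -> (29.527,-11.728) [heading=225, draw]
LT 135: heading 225 -> 0
LT 180: heading 0 -> 180
Final: pos=(29.527,-11.728), heading=180, 5 segment(s) drawn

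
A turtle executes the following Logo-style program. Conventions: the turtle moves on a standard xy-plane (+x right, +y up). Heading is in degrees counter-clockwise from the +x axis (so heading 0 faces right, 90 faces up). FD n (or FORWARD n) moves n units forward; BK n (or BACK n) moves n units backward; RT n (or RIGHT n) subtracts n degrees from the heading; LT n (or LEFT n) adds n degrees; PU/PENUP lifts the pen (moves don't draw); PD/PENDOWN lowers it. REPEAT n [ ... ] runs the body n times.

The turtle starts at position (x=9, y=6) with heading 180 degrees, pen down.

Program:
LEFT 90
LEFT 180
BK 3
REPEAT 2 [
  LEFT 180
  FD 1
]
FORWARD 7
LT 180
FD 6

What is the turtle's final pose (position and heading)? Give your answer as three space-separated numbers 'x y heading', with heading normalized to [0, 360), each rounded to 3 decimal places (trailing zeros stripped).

Answer: 9 4 270

Derivation:
Executing turtle program step by step:
Start: pos=(9,6), heading=180, pen down
LT 90: heading 180 -> 270
LT 180: heading 270 -> 90
BK 3: (9,6) -> (9,3) [heading=90, draw]
REPEAT 2 [
  -- iteration 1/2 --
  LT 180: heading 90 -> 270
  FD 1: (9,3) -> (9,2) [heading=270, draw]
  -- iteration 2/2 --
  LT 180: heading 270 -> 90
  FD 1: (9,2) -> (9,3) [heading=90, draw]
]
FD 7: (9,3) -> (9,10) [heading=90, draw]
LT 180: heading 90 -> 270
FD 6: (9,10) -> (9,4) [heading=270, draw]
Final: pos=(9,4), heading=270, 5 segment(s) drawn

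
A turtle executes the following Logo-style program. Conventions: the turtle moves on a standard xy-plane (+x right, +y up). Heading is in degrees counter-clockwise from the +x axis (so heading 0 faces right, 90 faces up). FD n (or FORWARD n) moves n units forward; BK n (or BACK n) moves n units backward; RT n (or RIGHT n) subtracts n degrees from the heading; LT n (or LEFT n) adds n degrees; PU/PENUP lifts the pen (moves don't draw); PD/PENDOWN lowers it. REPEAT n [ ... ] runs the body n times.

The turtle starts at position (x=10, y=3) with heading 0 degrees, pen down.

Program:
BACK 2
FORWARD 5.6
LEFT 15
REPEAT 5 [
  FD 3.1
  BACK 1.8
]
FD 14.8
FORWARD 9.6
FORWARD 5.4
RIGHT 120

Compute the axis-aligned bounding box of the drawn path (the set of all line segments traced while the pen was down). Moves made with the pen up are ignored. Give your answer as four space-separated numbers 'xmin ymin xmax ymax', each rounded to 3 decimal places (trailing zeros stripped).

Executing turtle program step by step:
Start: pos=(10,3), heading=0, pen down
BK 2: (10,3) -> (8,3) [heading=0, draw]
FD 5.6: (8,3) -> (13.6,3) [heading=0, draw]
LT 15: heading 0 -> 15
REPEAT 5 [
  -- iteration 1/5 --
  FD 3.1: (13.6,3) -> (16.594,3.802) [heading=15, draw]
  BK 1.8: (16.594,3.802) -> (14.856,3.336) [heading=15, draw]
  -- iteration 2/5 --
  FD 3.1: (14.856,3.336) -> (17.85,4.139) [heading=15, draw]
  BK 1.8: (17.85,4.139) -> (16.111,3.673) [heading=15, draw]
  -- iteration 3/5 --
  FD 3.1: (16.111,3.673) -> (19.106,4.475) [heading=15, draw]
  BK 1.8: (19.106,4.475) -> (17.367,4.009) [heading=15, draw]
  -- iteration 4/5 --
  FD 3.1: (17.367,4.009) -> (20.361,4.812) [heading=15, draw]
  BK 1.8: (20.361,4.812) -> (18.623,4.346) [heading=15, draw]
  -- iteration 5/5 --
  FD 3.1: (18.623,4.346) -> (21.617,5.148) [heading=15, draw]
  BK 1.8: (21.617,5.148) -> (19.879,4.682) [heading=15, draw]
]
FD 14.8: (19.879,4.682) -> (34.174,8.513) [heading=15, draw]
FD 9.6: (34.174,8.513) -> (43.447,10.998) [heading=15, draw]
FD 5.4: (43.447,10.998) -> (48.663,12.395) [heading=15, draw]
RT 120: heading 15 -> 255
Final: pos=(48.663,12.395), heading=255, 15 segment(s) drawn

Segment endpoints: x in {8, 10, 13.6, 14.856, 16.111, 16.594, 17.367, 17.85, 18.623, 19.106, 19.879, 20.361, 21.617, 34.174, 43.447, 48.663}, y in {3, 3.336, 3.673, 3.802, 4.009, 4.139, 4.346, 4.475, 4.682, 4.812, 5.148, 8.513, 10.998, 12.395}
xmin=8, ymin=3, xmax=48.663, ymax=12.395

Answer: 8 3 48.663 12.395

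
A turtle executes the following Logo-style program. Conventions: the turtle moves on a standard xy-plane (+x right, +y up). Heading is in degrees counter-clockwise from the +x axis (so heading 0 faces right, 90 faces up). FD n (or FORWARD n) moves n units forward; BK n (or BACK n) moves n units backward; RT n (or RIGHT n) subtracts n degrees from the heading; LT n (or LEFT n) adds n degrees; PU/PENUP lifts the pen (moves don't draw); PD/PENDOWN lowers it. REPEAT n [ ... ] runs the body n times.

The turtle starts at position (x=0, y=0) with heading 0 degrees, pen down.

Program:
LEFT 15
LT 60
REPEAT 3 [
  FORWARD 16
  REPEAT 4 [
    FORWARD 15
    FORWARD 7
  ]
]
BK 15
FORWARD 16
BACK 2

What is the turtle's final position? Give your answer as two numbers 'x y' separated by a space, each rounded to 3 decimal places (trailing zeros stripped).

Executing turtle program step by step:
Start: pos=(0,0), heading=0, pen down
LT 15: heading 0 -> 15
LT 60: heading 15 -> 75
REPEAT 3 [
  -- iteration 1/3 --
  FD 16: (0,0) -> (4.141,15.455) [heading=75, draw]
  REPEAT 4 [
    -- iteration 1/4 --
    FD 15: (4.141,15.455) -> (8.023,29.944) [heading=75, draw]
    FD 7: (8.023,29.944) -> (9.835,36.705) [heading=75, draw]
    -- iteration 2/4 --
    FD 15: (9.835,36.705) -> (13.717,51.194) [heading=75, draw]
    FD 7: (13.717,51.194) -> (15.529,57.956) [heading=75, draw]
    -- iteration 3/4 --
    FD 15: (15.529,57.956) -> (19.411,72.444) [heading=75, draw]
    FD 7: (19.411,72.444) -> (21.223,79.206) [heading=75, draw]
    -- iteration 4/4 --
    FD 15: (21.223,79.206) -> (25.105,93.695) [heading=75, draw]
    FD 7: (25.105,93.695) -> (26.917,100.456) [heading=75, draw]
  ]
  -- iteration 2/3 --
  FD 16: (26.917,100.456) -> (31.058,115.911) [heading=75, draw]
  REPEAT 4 [
    -- iteration 1/4 --
    FD 15: (31.058,115.911) -> (34.941,130.4) [heading=75, draw]
    FD 7: (34.941,130.4) -> (36.752,137.161) [heading=75, draw]
    -- iteration 2/4 --
    FD 15: (36.752,137.161) -> (40.635,151.65) [heading=75, draw]
    FD 7: (40.635,151.65) -> (42.446,158.412) [heading=75, draw]
    -- iteration 3/4 --
    FD 15: (42.446,158.412) -> (46.329,172.901) [heading=75, draw]
    FD 7: (46.329,172.901) -> (48.14,179.662) [heading=75, draw]
    -- iteration 4/4 --
    FD 15: (48.14,179.662) -> (52.023,194.151) [heading=75, draw]
    FD 7: (52.023,194.151) -> (53.834,200.913) [heading=75, draw]
  ]
  -- iteration 3/3 --
  FD 16: (53.834,200.913) -> (57.975,216.367) [heading=75, draw]
  REPEAT 4 [
    -- iteration 1/4 --
    FD 15: (57.975,216.367) -> (61.858,230.856) [heading=75, draw]
    FD 7: (61.858,230.856) -> (63.669,237.618) [heading=75, draw]
    -- iteration 2/4 --
    FD 15: (63.669,237.618) -> (67.552,252.107) [heading=75, draw]
    FD 7: (67.552,252.107) -> (69.364,258.868) [heading=75, draw]
    -- iteration 3/4 --
    FD 15: (69.364,258.868) -> (73.246,273.357) [heading=75, draw]
    FD 7: (73.246,273.357) -> (75.058,280.118) [heading=75, draw]
    -- iteration 4/4 --
    FD 15: (75.058,280.118) -> (78.94,294.607) [heading=75, draw]
    FD 7: (78.94,294.607) -> (80.752,301.369) [heading=75, draw]
  ]
]
BK 15: (80.752,301.369) -> (76.869,286.88) [heading=75, draw]
FD 16: (76.869,286.88) -> (81.01,302.335) [heading=75, draw]
BK 2: (81.01,302.335) -> (80.493,300.403) [heading=75, draw]
Final: pos=(80.493,300.403), heading=75, 30 segment(s) drawn

Answer: 80.493 300.403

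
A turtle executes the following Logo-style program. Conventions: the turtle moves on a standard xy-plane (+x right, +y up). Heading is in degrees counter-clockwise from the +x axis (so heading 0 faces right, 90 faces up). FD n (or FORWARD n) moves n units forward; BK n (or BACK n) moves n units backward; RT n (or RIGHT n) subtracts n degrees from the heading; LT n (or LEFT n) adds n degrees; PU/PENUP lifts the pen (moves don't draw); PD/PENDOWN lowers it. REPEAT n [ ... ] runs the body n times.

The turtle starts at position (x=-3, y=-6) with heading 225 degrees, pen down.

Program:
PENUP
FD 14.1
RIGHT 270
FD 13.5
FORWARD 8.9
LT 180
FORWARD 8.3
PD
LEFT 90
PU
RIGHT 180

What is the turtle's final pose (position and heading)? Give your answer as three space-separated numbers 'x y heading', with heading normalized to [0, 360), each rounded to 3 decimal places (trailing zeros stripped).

Answer: -3 -25.94 45

Derivation:
Executing turtle program step by step:
Start: pos=(-3,-6), heading=225, pen down
PU: pen up
FD 14.1: (-3,-6) -> (-12.97,-15.97) [heading=225, move]
RT 270: heading 225 -> 315
FD 13.5: (-12.97,-15.97) -> (-3.424,-25.516) [heading=315, move]
FD 8.9: (-3.424,-25.516) -> (2.869,-31.809) [heading=315, move]
LT 180: heading 315 -> 135
FD 8.3: (2.869,-31.809) -> (-3,-25.94) [heading=135, move]
PD: pen down
LT 90: heading 135 -> 225
PU: pen up
RT 180: heading 225 -> 45
Final: pos=(-3,-25.94), heading=45, 0 segment(s) drawn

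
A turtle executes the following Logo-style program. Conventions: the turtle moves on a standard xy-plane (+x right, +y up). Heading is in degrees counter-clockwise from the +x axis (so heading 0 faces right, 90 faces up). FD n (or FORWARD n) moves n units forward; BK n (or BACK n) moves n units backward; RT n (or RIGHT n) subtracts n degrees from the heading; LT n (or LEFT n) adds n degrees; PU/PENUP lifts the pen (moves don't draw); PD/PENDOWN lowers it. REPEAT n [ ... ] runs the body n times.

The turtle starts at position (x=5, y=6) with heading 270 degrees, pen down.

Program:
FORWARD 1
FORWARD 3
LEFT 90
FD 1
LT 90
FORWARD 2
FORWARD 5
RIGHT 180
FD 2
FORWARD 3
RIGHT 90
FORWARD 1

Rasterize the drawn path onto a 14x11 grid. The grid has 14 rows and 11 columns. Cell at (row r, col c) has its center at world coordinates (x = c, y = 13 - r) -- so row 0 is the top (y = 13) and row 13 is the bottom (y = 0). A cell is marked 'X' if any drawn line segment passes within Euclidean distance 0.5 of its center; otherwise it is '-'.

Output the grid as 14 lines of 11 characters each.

Segment 0: (5,6) -> (5,5)
Segment 1: (5,5) -> (5,2)
Segment 2: (5,2) -> (6,2)
Segment 3: (6,2) -> (6,4)
Segment 4: (6,4) -> (6,9)
Segment 5: (6,9) -> (6,7)
Segment 6: (6,7) -> (6,4)
Segment 7: (6,4) -> (5,4)

Answer: -----------
-----------
-----------
-----------
------X----
------X----
------X----
-----XX----
-----XX----
-----XX----
-----XX----
-----XX----
-----------
-----------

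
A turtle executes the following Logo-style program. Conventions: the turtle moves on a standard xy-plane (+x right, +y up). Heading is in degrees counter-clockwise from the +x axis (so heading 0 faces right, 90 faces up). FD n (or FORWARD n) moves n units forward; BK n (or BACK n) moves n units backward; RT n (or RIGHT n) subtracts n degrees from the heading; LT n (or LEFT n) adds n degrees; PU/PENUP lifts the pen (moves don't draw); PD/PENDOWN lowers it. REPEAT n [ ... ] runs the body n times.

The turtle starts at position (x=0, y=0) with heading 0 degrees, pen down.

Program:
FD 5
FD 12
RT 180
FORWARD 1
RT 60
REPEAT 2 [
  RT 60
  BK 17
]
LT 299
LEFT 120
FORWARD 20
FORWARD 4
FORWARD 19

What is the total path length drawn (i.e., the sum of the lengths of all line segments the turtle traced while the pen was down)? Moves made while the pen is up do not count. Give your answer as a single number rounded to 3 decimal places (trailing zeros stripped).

Executing turtle program step by step:
Start: pos=(0,0), heading=0, pen down
FD 5: (0,0) -> (5,0) [heading=0, draw]
FD 12: (5,0) -> (17,0) [heading=0, draw]
RT 180: heading 0 -> 180
FD 1: (17,0) -> (16,0) [heading=180, draw]
RT 60: heading 180 -> 120
REPEAT 2 [
  -- iteration 1/2 --
  RT 60: heading 120 -> 60
  BK 17: (16,0) -> (7.5,-14.722) [heading=60, draw]
  -- iteration 2/2 --
  RT 60: heading 60 -> 0
  BK 17: (7.5,-14.722) -> (-9.5,-14.722) [heading=0, draw]
]
LT 299: heading 0 -> 299
LT 120: heading 299 -> 59
FD 20: (-9.5,-14.722) -> (0.801,2.421) [heading=59, draw]
FD 4: (0.801,2.421) -> (2.861,5.85) [heading=59, draw]
FD 19: (2.861,5.85) -> (12.647,22.136) [heading=59, draw]
Final: pos=(12.647,22.136), heading=59, 8 segment(s) drawn

Segment lengths:
  seg 1: (0,0) -> (5,0), length = 5
  seg 2: (5,0) -> (17,0), length = 12
  seg 3: (17,0) -> (16,0), length = 1
  seg 4: (16,0) -> (7.5,-14.722), length = 17
  seg 5: (7.5,-14.722) -> (-9.5,-14.722), length = 17
  seg 6: (-9.5,-14.722) -> (0.801,2.421), length = 20
  seg 7: (0.801,2.421) -> (2.861,5.85), length = 4
  seg 8: (2.861,5.85) -> (12.647,22.136), length = 19
Total = 95

Answer: 95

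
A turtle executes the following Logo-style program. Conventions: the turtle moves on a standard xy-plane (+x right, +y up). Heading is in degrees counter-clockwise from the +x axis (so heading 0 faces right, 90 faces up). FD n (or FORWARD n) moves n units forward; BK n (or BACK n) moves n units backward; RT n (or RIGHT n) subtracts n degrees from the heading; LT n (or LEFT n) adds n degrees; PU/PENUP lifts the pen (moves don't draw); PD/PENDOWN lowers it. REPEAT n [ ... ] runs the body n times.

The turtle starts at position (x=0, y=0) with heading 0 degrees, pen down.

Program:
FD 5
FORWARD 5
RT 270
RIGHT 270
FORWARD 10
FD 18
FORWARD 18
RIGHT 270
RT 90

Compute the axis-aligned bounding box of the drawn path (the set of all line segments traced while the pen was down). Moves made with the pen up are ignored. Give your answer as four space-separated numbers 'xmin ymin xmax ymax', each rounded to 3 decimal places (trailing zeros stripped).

Executing turtle program step by step:
Start: pos=(0,0), heading=0, pen down
FD 5: (0,0) -> (5,0) [heading=0, draw]
FD 5: (5,0) -> (10,0) [heading=0, draw]
RT 270: heading 0 -> 90
RT 270: heading 90 -> 180
FD 10: (10,0) -> (0,0) [heading=180, draw]
FD 18: (0,0) -> (-18,0) [heading=180, draw]
FD 18: (-18,0) -> (-36,0) [heading=180, draw]
RT 270: heading 180 -> 270
RT 90: heading 270 -> 180
Final: pos=(-36,0), heading=180, 5 segment(s) drawn

Segment endpoints: x in {-36, -18, 0, 5, 10}, y in {0, 0, 0, 0}
xmin=-36, ymin=0, xmax=10, ymax=0

Answer: -36 0 10 0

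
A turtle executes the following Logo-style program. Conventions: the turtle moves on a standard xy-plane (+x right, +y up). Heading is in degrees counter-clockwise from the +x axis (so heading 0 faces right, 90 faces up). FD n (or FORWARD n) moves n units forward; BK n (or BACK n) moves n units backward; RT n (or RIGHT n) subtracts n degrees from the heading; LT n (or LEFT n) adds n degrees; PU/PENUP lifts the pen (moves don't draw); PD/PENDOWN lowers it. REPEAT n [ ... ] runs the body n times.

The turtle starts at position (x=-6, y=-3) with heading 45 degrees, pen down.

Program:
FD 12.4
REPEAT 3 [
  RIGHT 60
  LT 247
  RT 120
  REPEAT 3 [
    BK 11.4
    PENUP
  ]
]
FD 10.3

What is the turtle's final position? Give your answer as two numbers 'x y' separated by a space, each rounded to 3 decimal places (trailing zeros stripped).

Executing turtle program step by step:
Start: pos=(-6,-3), heading=45, pen down
FD 12.4: (-6,-3) -> (2.768,5.768) [heading=45, draw]
REPEAT 3 [
  -- iteration 1/3 --
  RT 60: heading 45 -> 345
  LT 247: heading 345 -> 232
  RT 120: heading 232 -> 112
  REPEAT 3 [
    -- iteration 1/3 --
    BK 11.4: (2.768,5.768) -> (7.039,-4.802) [heading=112, draw]
    PU: pen up
    -- iteration 2/3 --
    BK 11.4: (7.039,-4.802) -> (11.309,-15.372) [heading=112, move]
    PU: pen up
    -- iteration 3/3 --
    BK 11.4: (11.309,-15.372) -> (15.58,-25.942) [heading=112, move]
    PU: pen up
  ]
  -- iteration 2/3 --
  RT 60: heading 112 -> 52
  LT 247: heading 52 -> 299
  RT 120: heading 299 -> 179
  REPEAT 3 [
    -- iteration 1/3 --
    BK 11.4: (15.58,-25.942) -> (26.978,-26.141) [heading=179, move]
    PU: pen up
    -- iteration 2/3 --
    BK 11.4: (26.978,-26.141) -> (38.376,-26.339) [heading=179, move]
    PU: pen up
    -- iteration 3/3 --
    BK 11.4: (38.376,-26.339) -> (49.774,-26.538) [heading=179, move]
    PU: pen up
  ]
  -- iteration 3/3 --
  RT 60: heading 179 -> 119
  LT 247: heading 119 -> 6
  RT 120: heading 6 -> 246
  REPEAT 3 [
    -- iteration 1/3 --
    BK 11.4: (49.774,-26.538) -> (54.411,-16.124) [heading=246, move]
    PU: pen up
    -- iteration 2/3 --
    BK 11.4: (54.411,-16.124) -> (59.048,-5.71) [heading=246, move]
    PU: pen up
    -- iteration 3/3 --
    BK 11.4: (59.048,-5.71) -> (63.685,4.705) [heading=246, move]
    PU: pen up
  ]
]
FD 10.3: (63.685,4.705) -> (59.495,-4.705) [heading=246, move]
Final: pos=(59.495,-4.705), heading=246, 2 segment(s) drawn

Answer: 59.495 -4.705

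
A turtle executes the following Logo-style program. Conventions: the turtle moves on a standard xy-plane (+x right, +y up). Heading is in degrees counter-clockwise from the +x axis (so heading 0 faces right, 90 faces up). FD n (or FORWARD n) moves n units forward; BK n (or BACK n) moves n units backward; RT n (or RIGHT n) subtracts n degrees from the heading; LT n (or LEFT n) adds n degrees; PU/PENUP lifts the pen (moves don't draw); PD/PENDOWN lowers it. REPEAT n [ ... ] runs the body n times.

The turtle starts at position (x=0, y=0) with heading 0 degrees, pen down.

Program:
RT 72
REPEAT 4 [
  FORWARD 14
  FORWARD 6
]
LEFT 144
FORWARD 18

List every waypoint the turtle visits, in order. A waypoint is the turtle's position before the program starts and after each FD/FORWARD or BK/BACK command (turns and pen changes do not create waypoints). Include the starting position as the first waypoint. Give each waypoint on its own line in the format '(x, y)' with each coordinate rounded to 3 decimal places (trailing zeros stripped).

Executing turtle program step by step:
Start: pos=(0,0), heading=0, pen down
RT 72: heading 0 -> 288
REPEAT 4 [
  -- iteration 1/4 --
  FD 14: (0,0) -> (4.326,-13.315) [heading=288, draw]
  FD 6: (4.326,-13.315) -> (6.18,-19.021) [heading=288, draw]
  -- iteration 2/4 --
  FD 14: (6.18,-19.021) -> (10.507,-32.336) [heading=288, draw]
  FD 6: (10.507,-32.336) -> (12.361,-38.042) [heading=288, draw]
  -- iteration 3/4 --
  FD 14: (12.361,-38.042) -> (16.687,-51.357) [heading=288, draw]
  FD 6: (16.687,-51.357) -> (18.541,-57.063) [heading=288, draw]
  -- iteration 4/4 --
  FD 14: (18.541,-57.063) -> (22.867,-70.378) [heading=288, draw]
  FD 6: (22.867,-70.378) -> (24.721,-76.085) [heading=288, draw]
]
LT 144: heading 288 -> 72
FD 18: (24.721,-76.085) -> (30.284,-58.966) [heading=72, draw]
Final: pos=(30.284,-58.966), heading=72, 9 segment(s) drawn
Waypoints (10 total):
(0, 0)
(4.326, -13.315)
(6.18, -19.021)
(10.507, -32.336)
(12.361, -38.042)
(16.687, -51.357)
(18.541, -57.063)
(22.867, -70.378)
(24.721, -76.085)
(30.284, -58.966)

Answer: (0, 0)
(4.326, -13.315)
(6.18, -19.021)
(10.507, -32.336)
(12.361, -38.042)
(16.687, -51.357)
(18.541, -57.063)
(22.867, -70.378)
(24.721, -76.085)
(30.284, -58.966)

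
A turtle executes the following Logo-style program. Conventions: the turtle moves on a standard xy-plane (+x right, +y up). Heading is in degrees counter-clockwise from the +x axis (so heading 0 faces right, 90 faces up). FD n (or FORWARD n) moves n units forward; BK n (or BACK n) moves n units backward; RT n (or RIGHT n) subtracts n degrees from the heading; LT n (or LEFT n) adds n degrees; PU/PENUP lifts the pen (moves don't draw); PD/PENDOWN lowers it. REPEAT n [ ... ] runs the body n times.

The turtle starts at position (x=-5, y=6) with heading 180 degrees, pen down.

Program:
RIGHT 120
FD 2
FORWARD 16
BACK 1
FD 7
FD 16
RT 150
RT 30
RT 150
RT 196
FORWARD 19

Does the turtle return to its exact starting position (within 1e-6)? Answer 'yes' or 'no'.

Executing turtle program step by step:
Start: pos=(-5,6), heading=180, pen down
RT 120: heading 180 -> 60
FD 2: (-5,6) -> (-4,7.732) [heading=60, draw]
FD 16: (-4,7.732) -> (4,21.588) [heading=60, draw]
BK 1: (4,21.588) -> (3.5,20.722) [heading=60, draw]
FD 7: (3.5,20.722) -> (7,26.785) [heading=60, draw]
FD 16: (7,26.785) -> (15,40.641) [heading=60, draw]
RT 150: heading 60 -> 270
RT 30: heading 270 -> 240
RT 150: heading 240 -> 90
RT 196: heading 90 -> 254
FD 19: (15,40.641) -> (9.763,22.377) [heading=254, draw]
Final: pos=(9.763,22.377), heading=254, 6 segment(s) drawn

Start position: (-5, 6)
Final position: (9.763, 22.377)
Distance = 22.049; >= 1e-6 -> NOT closed

Answer: no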